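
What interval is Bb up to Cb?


Let's work it out.
Letter names: B → C spans 2 letter names → a 2nd
Semitones: Bb → Cb = 1 half-step
A 2nd of 1 semitone is a minor 2nd
= minor 2nd


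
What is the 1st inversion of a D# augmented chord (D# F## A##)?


Root position: D# F## A##
1st inversion: move root up an octave
Bass note: F##
Notes (bottom to top) = F## A## D#


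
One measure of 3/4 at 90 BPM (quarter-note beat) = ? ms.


Quarter-note beat duration = 60000 / 90 ms
Beats per measure (3/4) = 3
One measure = 3 × 60000 / 90 = 180000 / 90 ms
= 2000.0 ms


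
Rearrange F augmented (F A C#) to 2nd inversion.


Root position: F A C#
2nd inversion: move root and 3rd up an octave
Bass note: C#
Notes (bottom to top) = C# F A


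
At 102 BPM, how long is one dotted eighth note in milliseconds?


One quarter-note beat = 60000 / BPM = 60000 / 102 ms
Dotted eighth note = 3/4 × quarter note
Duration = 3/4 × 60000 / 102 = 45000 / 102
= 441.2 ms


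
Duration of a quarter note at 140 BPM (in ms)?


One quarter-note beat = 60000 / BPM = 60000 / 140 ms
Duration = 60000 / 140
= 428.6 ms


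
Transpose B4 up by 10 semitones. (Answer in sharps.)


Step by step:
B4: chromatic position 11 in octave 4 → absolute = 4×12 + 11 = 59
Transpose up 10: 59 + 10 = 69
69 = 5×12 + 9 → A in octave 5
Result = A5


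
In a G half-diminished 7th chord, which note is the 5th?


Step by step:
Half-diminished 7th chord = root + minor 3rd + diminished 5th + minor 7th
Seventh chords stack in thirds, so the letter names are G-B-D-F
Root: G
Minor 3rd above G: Bb
Diminished 5th above G: Db
Minor 7th above G: F
The 5th = Db


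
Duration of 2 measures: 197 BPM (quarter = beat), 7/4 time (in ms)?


Quarter-note beat duration = 60000 / 197 ms
Beats per measure (7/4) = 7
One measure = 7 × 60000 / 197 = 420000 / 197 ms
2 measures = 2 × 420000 / 197 = 840000 / 197
= 4264.0 ms


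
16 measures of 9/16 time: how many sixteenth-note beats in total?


Working:
Time signature 9/16: the bottom number 16 means the sixteenth note gets one count
The top number 9 means 9 sixteenth-note beats per measure
Total = 9 × 16 measures
= 144 sixteenth-note beats


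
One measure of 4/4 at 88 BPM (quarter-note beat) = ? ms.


Quarter-note beat duration = 60000 / 88 ms
Beats per measure (4/4) = 4
One measure = 4 × 60000 / 88 = 240000 / 88 ms
= 2727.3 ms


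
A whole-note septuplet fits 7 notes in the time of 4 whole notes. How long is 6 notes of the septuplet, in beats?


Solution.
Septuplet: 7 notes occupy the space of 4 whole notes
Space = 4 × 4 = 16 beats
Each septuplet note = 16 / 7 = 16/7 beats
6 notes = 6 × 16/7 = 96/7
= 96/7 beats


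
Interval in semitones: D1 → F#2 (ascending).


Let's work it out.
Absolute semitone position = octave×12 + chromatic position
D1: 1×12 + 2 = 14
F#2: 2×12 + 6 = 30
Difference = 30 - 14 = 16
= 16 semitones


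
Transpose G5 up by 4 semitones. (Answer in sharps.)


Working:
G5: chromatic position 7 in octave 5 → absolute = 5×12 + 7 = 67
Transpose up 4: 67 + 4 = 71
71 = 5×12 + 11 → B in octave 5
Result = B5


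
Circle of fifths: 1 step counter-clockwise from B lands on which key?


Reasoning:
Each counter-clockwise step moves down a perfect 5th (= up a perfect 4th)
From B: B → E
= E


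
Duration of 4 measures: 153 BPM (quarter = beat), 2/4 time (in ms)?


Quarter-note beat duration = 60000 / 153 ms
Beats per measure (2/4) = 2
One measure = 2 × 60000 / 153 = 120000 / 153 ms
4 measures = 4 × 120000 / 153 = 480000 / 153
= 3137.3 ms


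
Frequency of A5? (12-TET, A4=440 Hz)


Solution.
f = 440 × 2^(n/12) where n = semitones from A4
A5: 12 semitones from A4
f = 440 × 2^(12/12)
f = 880.00 Hz


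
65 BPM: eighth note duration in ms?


Solution.
One quarter-note beat = 60000 / BPM = 60000 / 65 ms
Eighth note = 1/2 × quarter note
Duration = 1/2 × 60000 / 65 = 30000 / 65
= 461.5 ms


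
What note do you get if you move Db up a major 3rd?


Reasoning:
major 3rd: 3 letter names, 4 semitones
Letter: D + 2 → F
Pitch: Db + 4 semitones, spelled as an F → F
= F


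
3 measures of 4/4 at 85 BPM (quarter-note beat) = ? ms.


Working:
Quarter-note beat duration = 60000 / 85 ms
Beats per measure (4/4) = 4
One measure = 4 × 60000 / 85 = 240000 / 85 ms
3 measures = 3 × 240000 / 85 = 720000 / 85
= 8470.6 ms


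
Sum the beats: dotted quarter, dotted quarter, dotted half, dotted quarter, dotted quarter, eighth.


Beat values:
  dotted quarter = 1.5 beats
  dotted quarter = 1.5 beats
  dotted half = 3 beats
  dotted quarter = 1.5 beats
  dotted quarter = 1.5 beats
  eighth = 0.5 beats
Sum = 1.5 + 1.5 + 3 + 1.5 + 1.5 + 0.5
= 9.5 beats


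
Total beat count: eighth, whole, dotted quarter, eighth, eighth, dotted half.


Working:
Beat values:
  eighth = 0.5 beats
  whole = 4 beats
  dotted quarter = 1.5 beats
  eighth = 0.5 beats
  eighth = 0.5 beats
  dotted half = 3 beats
Sum = 0.5 + 4 + 1.5 + 0.5 + 0.5 + 3
= 10 beats


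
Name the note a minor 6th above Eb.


Let's work it out.
A 6th spans 6 letter names, so from E we land on C
A minor 6th = 8 semitones above Eb
Spell C at that pitch: Cb
= Cb


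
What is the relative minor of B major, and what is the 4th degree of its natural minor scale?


Let's work it out.
The relative minor shares the major's key signature and starts on its 6th degree
6th degree = a major 6th above the tonic; a major 6th above B is G#
→ relative minor of B major is G# minor
G# natural minor scale: G# A# B C# D# E F#
= G# minor; 4th degree = C#


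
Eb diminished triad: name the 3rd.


Let's work it out.
Diminished triad = root + minor 3rd (3 semitones) + diminished 5th (6 semitones)
A triad on Eb stacks thirds, so the chord tones use letter names E-G-B
Root: Eb
Minor 3rd above Eb: Gb
Diminished 5th above Eb: Bbb
The 3rd = Gb


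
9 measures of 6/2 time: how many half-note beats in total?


Working:
Time signature 6/2: the bottom number 2 means the half note gets one count
The top number 6 means 6 half-note beats per measure
Total = 6 × 9 measures
= 54 half-note beats


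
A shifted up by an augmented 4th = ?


augmented 4th: 4 letter names, 6 semitones
Letter: A + 3 → D
Pitch: A + 6 semitones, spelled as a D → D#
= D#


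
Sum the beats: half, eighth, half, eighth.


Reasoning:
Beat values:
  half = 2 beats
  eighth = 0.5 beats
  half = 2 beats
  eighth = 0.5 beats
Sum = 2 + 0.5 + 2 + 0.5
= 5 beats


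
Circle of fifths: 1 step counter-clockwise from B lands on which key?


Let's work it out.
Each counter-clockwise step moves down a perfect 5th (= up a perfect 4th)
From B: B → E
= E


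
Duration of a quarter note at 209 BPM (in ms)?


Reasoning:
One quarter-note beat = 60000 / BPM = 60000 / 209 ms
Duration = 60000 / 209
= 287.1 ms


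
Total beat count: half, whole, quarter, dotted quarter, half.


Beat values:
  half = 2 beats
  whole = 4 beats
  quarter = 1 beat
  dotted quarter = 1.5 beats
  half = 2 beats
Sum = 2 + 4 + 1 + 1.5 + 2
= 10.5 beats


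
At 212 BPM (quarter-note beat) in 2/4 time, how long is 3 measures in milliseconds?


Reasoning:
Quarter-note beat duration = 60000 / 212 ms
Beats per measure (2/4) = 2
One measure = 2 × 60000 / 212 = 120000 / 212 ms
3 measures = 3 × 120000 / 212 = 360000 / 212
= 1698.1 ms


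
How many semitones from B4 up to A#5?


Absolute semitone position = octave×12 + chromatic position
B4: 4×12 + 11 = 59
A#5: 5×12 + 10 = 70
Difference = 70 - 59 = 11
= 11 semitones


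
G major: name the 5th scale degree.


Step by step:
Major scale pattern: W-W-H-W-W-W-H (2-2-1-2-2-2-1 semitones)
Starting from G:
  G + 2 semitones → A
  A + 2 semitones → B
  B + 1 semitone → C
  C + 2 semitones → D
  D + 2 semitones → E
  E + 2 semitones → F#
  F# + 1 semitone → G
Scale: G A B C D E F#
Degree 5 = D


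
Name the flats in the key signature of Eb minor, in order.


Reasoning:
Flat minor keys: A(0), D(1), G(2), C(3), F(4), Bb(5), Eb(6), Ab(7)
Eb minor has 6 flats
Order of flats: Bb Eb Ab Db Gb Cb Fb → first 6: Bb, Eb, Ab, Db, Gb, Cb
= Bb, Eb, Ab, Db, Gb, Cb


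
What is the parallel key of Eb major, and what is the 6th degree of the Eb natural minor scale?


Working:
Parallel keys share the same tonic but differ in mode
Eb major → parallel is Eb minor
Eb natural minor scale: Eb F Gb Ab Bb Cb Db
= Eb minor; 6th degree = Cb


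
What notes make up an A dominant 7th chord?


Solution.
Dominant 7th chord = root + major 3rd + perfect 5th + minor 7th
Seventh chords stack in thirds, so the letter names are A-C-E-G
Root: A
Major 3rd above A: C#
Perfect 5th above A: E
Minor 7th above A: G
Chord = A C# E G


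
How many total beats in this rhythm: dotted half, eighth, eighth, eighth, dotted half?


Beat values:
  dotted half = 3 beats
  eighth = 0.5 beats
  eighth = 0.5 beats
  eighth = 0.5 beats
  dotted half = 3 beats
Sum = 3 + 0.5 + 0.5 + 0.5 + 3
= 7.5 beats


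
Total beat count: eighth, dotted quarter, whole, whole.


Solution.
Beat values:
  eighth = 0.5 beats
  dotted quarter = 1.5 beats
  whole = 4 beats
  whole = 4 beats
Sum = 0.5 + 1.5 + 4 + 4
= 10 beats


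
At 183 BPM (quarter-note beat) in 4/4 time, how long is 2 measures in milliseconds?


Step by step:
Quarter-note beat duration = 60000 / 183 ms
Beats per measure (4/4) = 4
One measure = 4 × 60000 / 183 = 240000 / 183 ms
2 measures = 2 × 240000 / 183 = 480000 / 183
= 2623.0 ms


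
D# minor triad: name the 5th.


Working:
Minor triad = root + minor 3rd (3 semitones) + perfect 5th (7 semitones)
A triad on D# stacks thirds, so the chord tones use letter names D-F-A
Root: D#
Minor 3rd above D#: F#
Perfect 5th above D#: A#
The 5th = A#


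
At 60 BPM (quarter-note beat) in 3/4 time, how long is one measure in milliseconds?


Let's work it out.
Quarter-note beat duration = 60000 / 60 ms
Beats per measure (3/4) = 3
One measure = 3 × 60000 / 60 = 180000 / 60 ms
= 3000.0 ms


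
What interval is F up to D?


Working:
Letter names: F → D spans 6 letter names → a 6th
Semitones: F → D = 9 half-steps
A 6th of 9 semitones is a major 6th
= major 6th


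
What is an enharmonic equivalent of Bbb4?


Let's work it out.
Enharmonic notes sound the same pitch but are spelled with different letter names
Bbb and A name the same pitch class
= A4


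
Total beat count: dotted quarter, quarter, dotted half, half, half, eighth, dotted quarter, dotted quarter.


Step by step:
Beat values:
  dotted quarter = 1.5 beats
  quarter = 1 beat
  dotted half = 3 beats
  half = 2 beats
  half = 2 beats
  eighth = 0.5 beats
  dotted quarter = 1.5 beats
  dotted quarter = 1.5 beats
Sum = 1.5 + 1 + 3 + 2 + 2 + 0.5 + 1.5 + 1.5
= 13 beats


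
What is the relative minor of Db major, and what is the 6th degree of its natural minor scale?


The relative minor shares the major's key signature and starts on its 6th degree
6th degree = a major 6th above the tonic; a major 6th above Db is Bb
→ relative minor of Db major is Bb minor
Bb natural minor scale: Bb C Db Eb F Gb Ab
= Bb minor; 6th degree = Gb


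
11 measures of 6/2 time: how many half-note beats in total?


Working:
Time signature 6/2: the bottom number 2 means the half note gets one count
The top number 6 means 6 half-note beats per measure
Total = 6 × 11 measures
= 66 half-note beats


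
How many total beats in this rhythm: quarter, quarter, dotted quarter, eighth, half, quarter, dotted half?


Beat values:
  quarter = 1 beat
  quarter = 1 beat
  dotted quarter = 1.5 beats
  eighth = 0.5 beats
  half = 2 beats
  quarter = 1 beat
  dotted half = 3 beats
Sum = 1 + 1 + 1.5 + 0.5 + 2 + 1 + 3
= 10 beats


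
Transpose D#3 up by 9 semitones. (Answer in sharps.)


Solution.
D#3: chromatic position 3 in octave 3 → absolute = 3×12 + 3 = 39
Transpose up 9: 39 + 9 = 48
48 = 4×12 + 0 → C in octave 4
Result = C4


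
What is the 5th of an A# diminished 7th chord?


Reasoning:
Diminished 7th chord = root + minor 3rd + diminished 5th + diminished 7th
Seventh chords stack in thirds, so the letter names are A-C-E-G
Root: A#
Minor 3rd above A#: C#
Diminished 5th above A#: E
Diminished 7th above A#: G
The 5th = E


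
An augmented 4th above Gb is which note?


Working:
A 4th spans 4 letter names, so from G we land on C
An augmented 4th = 6 semitones above Gb
Spell C at that pitch: C
= C


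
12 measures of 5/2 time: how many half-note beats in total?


Time signature 5/2: the bottom number 2 means the half note gets one count
The top number 5 means 5 half-note beats per measure
Total = 5 × 12 measures
= 60 half-note beats


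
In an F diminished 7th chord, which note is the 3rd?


Working:
Diminished 7th chord = root + minor 3rd + diminished 5th + diminished 7th
Seventh chords stack in thirds, so the letter names are F-A-C-E
Root: F
Minor 3rd above F: Ab
Diminished 5th above F: Cb
Diminished 7th above F: Ebb
The 3rd = Ab


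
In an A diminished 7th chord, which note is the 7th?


Diminished 7th chord = root + minor 3rd + diminished 5th + diminished 7th
Seventh chords stack in thirds, so the letter names are A-C-E-G
Root: A
Minor 3rd above A: C
Diminished 5th above A: Eb
Diminished 7th above A: Gb
The 7th = Gb


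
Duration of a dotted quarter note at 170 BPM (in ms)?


Solution.
One quarter-note beat = 60000 / BPM = 60000 / 170 ms
Dotted quarter note = 3/2 × quarter note
Duration = 3/2 × 60000 / 170 = 90000 / 170
= 529.4 ms


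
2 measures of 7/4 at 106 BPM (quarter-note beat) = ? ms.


Working:
Quarter-note beat duration = 60000 / 106 ms
Beats per measure (7/4) = 7
One measure = 7 × 60000 / 106 = 420000 / 106 ms
2 measures = 2 × 420000 / 106 = 840000 / 106
= 7924.5 ms


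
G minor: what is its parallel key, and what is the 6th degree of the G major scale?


Parallel keys share the same tonic but differ in mode
G minor → parallel is G major
G major scale: G A B C D E F#
= G major; 6th degree = E


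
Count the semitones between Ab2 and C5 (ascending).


Absolute semitone position = octave×12 + chromatic position
Ab2: 2×12 + 8 = 32
C5: 5×12 + 0 = 60
Difference = 60 - 32 = 28
= 28 semitones


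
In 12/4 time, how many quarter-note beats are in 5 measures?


Step by step:
Time signature 12/4: the bottom number 4 means the quarter note gets one count
The top number 12 means 12 quarter-note beats per measure
Total = 12 × 5 measures
= 60 quarter-note beats


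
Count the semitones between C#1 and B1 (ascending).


Solution.
Absolute semitone position = octave×12 + chromatic position
C#1: 1×12 + 1 = 13
B1: 1×12 + 11 = 23
Difference = 23 - 13 = 10
= 10 semitones


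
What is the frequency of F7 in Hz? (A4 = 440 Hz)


f = 440 × 2^(n/12) where n = semitones from A4
F7: 32 semitones from A4
f = 440 × 2^(32/12)
f = 2793.83 Hz


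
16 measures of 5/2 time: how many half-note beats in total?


Reasoning:
Time signature 5/2: the bottom number 2 means the half note gets one count
The top number 5 means 5 half-note beats per measure
Total = 5 × 16 measures
= 80 half-note beats


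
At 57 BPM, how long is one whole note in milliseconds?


Step by step:
One quarter-note beat = 60000 / BPM = 60000 / 57 ms
Whole note = 4 × quarter note
Duration = 4 × 60000 / 57 = 240000 / 57
= 4210.5 ms


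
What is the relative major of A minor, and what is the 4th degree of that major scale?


Reasoning:
The relative major shares the key signature and is a minor 3rd above the minor tonic
A minor 3rd above A is C
→ relative major of A minor is C major
C major scale: C D E F G A B
= C major; 4th degree = F


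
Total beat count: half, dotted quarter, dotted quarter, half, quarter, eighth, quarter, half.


Working:
Beat values:
  half = 2 beats
  dotted quarter = 1.5 beats
  dotted quarter = 1.5 beats
  half = 2 beats
  quarter = 1 beat
  eighth = 0.5 beats
  quarter = 1 beat
  half = 2 beats
Sum = 2 + 1.5 + 1.5 + 2 + 1 + 0.5 + 1 + 2
= 11.5 beats


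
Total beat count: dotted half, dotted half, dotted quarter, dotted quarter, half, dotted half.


Step by step:
Beat values:
  dotted half = 3 beats
  dotted half = 3 beats
  dotted quarter = 1.5 beats
  dotted quarter = 1.5 beats
  half = 2 beats
  dotted half = 3 beats
Sum = 3 + 3 + 1.5 + 1.5 + 2 + 3
= 14 beats


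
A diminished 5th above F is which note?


Reasoning:
A 5th spans 5 letter names, so from F we land on C
A diminished 5th = 6 semitones above F
Spell C at that pitch: Cb
= Cb


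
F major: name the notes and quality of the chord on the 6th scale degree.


F major scale: F G A Bb C D E
Diatonic triad on degree 6 stacks scale notes 6, 1, 3: D F A
D→F = 3 semitones; D→A = 7 semitones → minor triad
= D F A (minor)


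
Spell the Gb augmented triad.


Augmented triad = root + major 3rd (4 semitones) + augmented 5th (8 semitones)
A triad on Gb stacks thirds, so the chord tones use letter names G-B-D
Root: Gb
Major 3rd above Gb: Bb
Augmented 5th above Gb: D
Chord = Gb Bb D


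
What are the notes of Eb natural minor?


Let's work it out.
Natural minor scale pattern: W-H-W-W-H-W-W (2-1-2-2-1-2-2 semitones)
Starting from Eb:
  Eb + 2 semitones → F
  F + 1 semitone → Gb
  Gb + 2 semitones → Ab
  Ab + 2 semitones → Bb
  Bb + 1 semitone → Cb
  Cb + 2 semitones → Db
  Db + 2 semitones → Eb
Scale = Eb F Gb Ab Bb Cb Db


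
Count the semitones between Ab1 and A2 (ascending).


Absolute semitone position = octave×12 + chromatic position
Ab1: 1×12 + 8 = 20
A2: 2×12 + 9 = 33
Difference = 33 - 20 = 13
= 13 semitones


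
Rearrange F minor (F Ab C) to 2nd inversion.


Solution.
Root position: F Ab C
2nd inversion: move root and 3rd up an octave
Bass note: C
Notes (bottom to top) = C F Ab


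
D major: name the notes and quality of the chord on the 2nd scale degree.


Solution.
D major scale: D E F# G A B C#
Diatonic triad on degree 2 stacks scale notes 2, 4, 6: E G B
E→G = 3 semitones; E→B = 7 semitones → minor triad
= E G B (minor)


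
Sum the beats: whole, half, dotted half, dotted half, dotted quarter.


Step by step:
Beat values:
  whole = 4 beats
  half = 2 beats
  dotted half = 3 beats
  dotted half = 3 beats
  dotted quarter = 1.5 beats
Sum = 4 + 2 + 3 + 3 + 1.5
= 13.5 beats


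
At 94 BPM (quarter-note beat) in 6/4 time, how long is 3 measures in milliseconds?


Step by step:
Quarter-note beat duration = 60000 / 94 ms
Beats per measure (6/4) = 6
One measure = 6 × 60000 / 94 = 360000 / 94 ms
3 measures = 3 × 360000 / 94 = 1080000 / 94
= 11489.4 ms


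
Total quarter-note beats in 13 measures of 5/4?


Step by step:
Time signature 5/4: the bottom number 4 means the quarter note gets one count
The top number 5 means 5 quarter-note beats per measure
Total = 5 × 13 measures
= 65 quarter-note beats


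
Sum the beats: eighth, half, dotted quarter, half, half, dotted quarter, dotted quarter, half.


Beat values:
  eighth = 0.5 beats
  half = 2 beats
  dotted quarter = 1.5 beats
  half = 2 beats
  half = 2 beats
  dotted quarter = 1.5 beats
  dotted quarter = 1.5 beats
  half = 2 beats
Sum = 0.5 + 2 + 1.5 + 2 + 2 + 1.5 + 1.5 + 2
= 13 beats


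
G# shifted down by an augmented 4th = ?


augmented 4th: 4 letter names, 6 semitones
Letter: G - 3 → D
Pitch: G# - 6 semitones, spelled as a D → D
= D


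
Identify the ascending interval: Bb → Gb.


Solution.
Letter names: B → G spans 6 letter names → a 6th
Semitones: Bb → Gb = 8 half-steps
A 6th of 8 semitones is a minor 6th
= minor 6th


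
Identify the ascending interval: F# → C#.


Step by step:
Letter names: F → C spans 5 letter names → a 5th
Semitones: F# → C# = 7 half-steps
A 5th of 7 semitones is a perfect 5th
= perfect 5th


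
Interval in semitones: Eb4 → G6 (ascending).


Solution.
Absolute semitone position = octave×12 + chromatic position
Eb4: 4×12 + 3 = 51
G6: 6×12 + 7 = 79
Difference = 79 - 51 = 28
= 28 semitones


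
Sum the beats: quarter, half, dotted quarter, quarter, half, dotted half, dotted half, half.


Step by step:
Beat values:
  quarter = 1 beat
  half = 2 beats
  dotted quarter = 1.5 beats
  quarter = 1 beat
  half = 2 beats
  dotted half = 3 beats
  dotted half = 3 beats
  half = 2 beats
Sum = 1 + 2 + 1.5 + 1 + 2 + 3 + 3 + 2
= 15.5 beats


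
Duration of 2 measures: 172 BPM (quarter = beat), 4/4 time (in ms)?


Step by step:
Quarter-note beat duration = 60000 / 172 ms
Beats per measure (4/4) = 4
One measure = 4 × 60000 / 172 = 240000 / 172 ms
2 measures = 2 × 240000 / 172 = 480000 / 172
= 2790.7 ms


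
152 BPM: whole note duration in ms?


Let's work it out.
One quarter-note beat = 60000 / BPM = 60000 / 152 ms
Whole note = 4 × quarter note
Duration = 4 × 60000 / 152 = 240000 / 152
= 1578.9 ms


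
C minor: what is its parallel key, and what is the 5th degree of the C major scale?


Working:
Parallel keys share the same tonic but differ in mode
C minor → parallel is C major
C major scale: C D E F G A B
= C major; 5th degree = G


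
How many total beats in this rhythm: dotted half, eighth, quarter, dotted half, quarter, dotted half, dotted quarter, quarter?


Solution.
Beat values:
  dotted half = 3 beats
  eighth = 0.5 beats
  quarter = 1 beat
  dotted half = 3 beats
  quarter = 1 beat
  dotted half = 3 beats
  dotted quarter = 1.5 beats
  quarter = 1 beat
Sum = 3 + 0.5 + 1 + 3 + 1 + 3 + 1.5 + 1
= 14 beats


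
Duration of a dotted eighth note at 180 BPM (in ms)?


Reasoning:
One quarter-note beat = 60000 / BPM = 60000 / 180 ms
Dotted eighth note = 3/4 × quarter note
Duration = 3/4 × 60000 / 180 = 45000 / 180
= 250.0 ms


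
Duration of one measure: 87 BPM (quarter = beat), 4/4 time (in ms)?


Quarter-note beat duration = 60000 / 87 ms
Beats per measure (4/4) = 4
One measure = 4 × 60000 / 87 = 240000 / 87 ms
= 2758.6 ms


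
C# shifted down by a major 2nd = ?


Step by step:
major 2nd: 2 letter names, 2 semitones
Letter: C - 1 → B
Pitch: C# - 2 semitones, spelled as a B → B
= B


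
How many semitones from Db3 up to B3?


Reasoning:
Absolute semitone position = octave×12 + chromatic position
Db3: 3×12 + 1 = 37
B3: 3×12 + 11 = 47
Difference = 47 - 37 = 10
= 10 semitones


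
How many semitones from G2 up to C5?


Step by step:
Absolute semitone position = octave×12 + chromatic position
G2: 2×12 + 7 = 31
C5: 5×12 + 0 = 60
Difference = 60 - 31 = 29
= 29 semitones


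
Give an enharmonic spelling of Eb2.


Working:
Enharmonic notes sound the same pitch but are spelled with different letter names
Eb and D# name the same pitch class
= D#2


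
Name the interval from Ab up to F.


Letter names: A → F spans 6 letter names → a 6th
Semitones: Ab → F = 9 half-steps
A 6th of 9 semitones is a major 6th
= major 6th


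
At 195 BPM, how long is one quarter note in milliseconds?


Solution.
One quarter-note beat = 60000 / BPM = 60000 / 195 ms
Duration = 60000 / 195
= 307.7 ms


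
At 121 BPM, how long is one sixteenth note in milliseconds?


One quarter-note beat = 60000 / BPM = 60000 / 121 ms
Sixteenth note = 1/4 × quarter note
Duration = 1/4 × 60000 / 121 = 15000 / 121
= 124.0 ms


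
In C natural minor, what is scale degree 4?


Let's work it out.
Natural minor scale pattern: W-H-W-W-H-W-W (2-1-2-2-1-2-2 semitones)
Starting from C:
  C + 2 semitones → D
  D + 1 semitone → Eb
  Eb + 2 semitones → F
  F + 2 semitones → G
  G + 1 semitone → Ab
  Ab + 2 semitones → Bb
  Bb + 2 semitones → C
Scale: C D Eb F G Ab Bb
Degree 4 = F


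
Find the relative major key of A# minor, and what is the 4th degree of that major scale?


The relative major shares the key signature and is a minor 3rd above the minor tonic
A minor 3rd above A# is C#
→ relative major of A# minor is C# major
C# major scale: C# D# E# F# G# A# B#
= C# major; 4th degree = F#


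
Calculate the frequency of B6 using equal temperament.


Solution.
f = 440 × 2^(n/12) where n = semitones from A4
B6: 26 semitones from A4
f = 440 × 2^(26/12)
f = 1975.53 Hz


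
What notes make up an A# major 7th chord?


Step by step:
Major 7th chord = root + major 3rd + perfect 5th + major 7th
Seventh chords stack in thirds, so the letter names are A-C-E-G
Root: A#
Major 3rd above A#: C##
Perfect 5th above A#: E#
Major 7th above A#: G##
Chord = A# C## E# G##


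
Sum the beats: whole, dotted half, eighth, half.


Beat values:
  whole = 4 beats
  dotted half = 3 beats
  eighth = 0.5 beats
  half = 2 beats
Sum = 4 + 3 + 0.5 + 2
= 9.5 beats


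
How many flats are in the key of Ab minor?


Flat minor keys: A(0), D(1), G(2), C(3), F(4), Bb(5), Eb(6), Ab(7)
Ab minor has 7 flats
Order of flats: Bb Eb Ab Db Gb Cb Fb → first 7: Bb, Eb, Ab, Db, Gb, Cb, Fb
= 7 flats


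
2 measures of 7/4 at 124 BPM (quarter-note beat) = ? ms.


Solution.
Quarter-note beat duration = 60000 / 124 ms
Beats per measure (7/4) = 7
One measure = 7 × 60000 / 124 = 420000 / 124 ms
2 measures = 2 × 420000 / 124 = 840000 / 124
= 6774.2 ms


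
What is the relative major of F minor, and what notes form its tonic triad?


Reasoning:
The relative major shares the key signature and is a minor 3rd above the minor tonic
A minor 3rd above F is Ab
→ relative major of F minor is Ab major
Tonic triad of Ab major = root + major 3rd + perfect 5th = Ab C Eb
= Ab major; triad = Ab C Eb


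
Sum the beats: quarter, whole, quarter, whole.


Step by step:
Beat values:
  quarter = 1 beat
  whole = 4 beats
  quarter = 1 beat
  whole = 4 beats
Sum = 1 + 4 + 1 + 4
= 10 beats


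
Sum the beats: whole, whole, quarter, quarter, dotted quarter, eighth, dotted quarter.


Solution.
Beat values:
  whole = 4 beats
  whole = 4 beats
  quarter = 1 beat
  quarter = 1 beat
  dotted quarter = 1.5 beats
  eighth = 0.5 beats
  dotted quarter = 1.5 beats
Sum = 4 + 4 + 1 + 1 + 1.5 + 0.5 + 1.5
= 13.5 beats


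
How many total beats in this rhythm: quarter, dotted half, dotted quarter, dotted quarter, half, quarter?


Let's work it out.
Beat values:
  quarter = 1 beat
  dotted half = 3 beats
  dotted quarter = 1.5 beats
  dotted quarter = 1.5 beats
  half = 2 beats
  quarter = 1 beat
Sum = 1 + 3 + 1.5 + 1.5 + 2 + 1
= 10 beats


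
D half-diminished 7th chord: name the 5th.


Half-diminished 7th chord = root + minor 3rd + diminished 5th + minor 7th
Seventh chords stack in thirds, so the letter names are D-F-A-C
Root: D
Minor 3rd above D: F
Diminished 5th above D: Ab
Minor 7th above D: C
The 5th = Ab


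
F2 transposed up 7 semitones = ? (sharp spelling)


Reasoning:
F2: chromatic position 5 in octave 2 → absolute = 2×12 + 5 = 29
Transpose up 7: 29 + 7 = 36
36 = 3×12 + 0 → C in octave 3
Result = C3


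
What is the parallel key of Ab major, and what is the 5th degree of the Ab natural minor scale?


Parallel keys share the same tonic but differ in mode
Ab major → parallel is Ab minor
Ab natural minor scale: Ab Bb Cb Db Eb Fb Gb
= Ab minor; 5th degree = Eb


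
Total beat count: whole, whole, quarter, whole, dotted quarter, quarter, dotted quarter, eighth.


Beat values:
  whole = 4 beats
  whole = 4 beats
  quarter = 1 beat
  whole = 4 beats
  dotted quarter = 1.5 beats
  quarter = 1 beat
  dotted quarter = 1.5 beats
  eighth = 0.5 beats
Sum = 4 + 4 + 1 + 4 + 1.5 + 1 + 1.5 + 0.5
= 17.5 beats


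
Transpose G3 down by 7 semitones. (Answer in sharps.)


Solution.
G3: chromatic position 7 in octave 3 → absolute = 3×12 + 7 = 43
Transpose down 7: 43 - 7 = 36
36 = 3×12 + 0 → C in octave 3
Result = C3


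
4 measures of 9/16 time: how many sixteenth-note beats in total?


Time signature 9/16: the bottom number 16 means the sixteenth note gets one count
The top number 9 means 9 sixteenth-note beats per measure
Total = 9 × 4 measures
= 36 sixteenth-note beats


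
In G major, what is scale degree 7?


Working:
Major scale pattern: W-W-H-W-W-W-H (2-2-1-2-2-2-1 semitones)
Starting from G:
  G + 2 semitones → A
  A + 2 semitones → B
  B + 1 semitone → C
  C + 2 semitones → D
  D + 2 semitones → E
  E + 2 semitones → F#
  F# + 1 semitone → G
Scale: G A B C D E F#
Degree 7 = F#


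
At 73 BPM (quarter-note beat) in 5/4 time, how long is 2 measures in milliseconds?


Working:
Quarter-note beat duration = 60000 / 73 ms
Beats per measure (5/4) = 5
One measure = 5 × 60000 / 73 = 300000 / 73 ms
2 measures = 2 × 300000 / 73 = 600000 / 73
= 8219.2 ms


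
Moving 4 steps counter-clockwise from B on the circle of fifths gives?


Working:
Each counter-clockwise step moves down a perfect 5th (= up a perfect 4th)
From B: B → E → A → D → G
= G


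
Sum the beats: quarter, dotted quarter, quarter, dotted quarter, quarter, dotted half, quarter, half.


Beat values:
  quarter = 1 beat
  dotted quarter = 1.5 beats
  quarter = 1 beat
  dotted quarter = 1.5 beats
  quarter = 1 beat
  dotted half = 3 beats
  quarter = 1 beat
  half = 2 beats
Sum = 1 + 1.5 + 1 + 1.5 + 1 + 3 + 1 + 2
= 12 beats


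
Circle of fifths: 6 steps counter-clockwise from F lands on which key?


Working:
Each counter-clockwise step moves down a perfect 5th (= up a perfect 4th)
From F: F → Bb → Eb → Ab → Db → F#/Gb → B
= B


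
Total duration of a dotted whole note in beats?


Let's work it out.
Base whole note = 4 beats
Dot 1 adds half the previous value: +2
One dotted whole = 4 + 2 = 6
= 6 beats


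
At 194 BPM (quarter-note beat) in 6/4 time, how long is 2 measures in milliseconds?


Quarter-note beat duration = 60000 / 194 ms
Beats per measure (6/4) = 6
One measure = 6 × 60000 / 194 = 360000 / 194 ms
2 measures = 2 × 360000 / 194 = 720000 / 194
= 3711.3 ms


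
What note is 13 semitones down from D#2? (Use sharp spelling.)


Step by step:
D#2: chromatic position 3 in octave 2 → absolute = 2×12 + 3 = 27
Transpose down 13: 27 - 13 = 14
14 = 1×12 + 2 → D in octave 1
Result = D1


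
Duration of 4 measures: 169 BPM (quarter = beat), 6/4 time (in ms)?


Solution.
Quarter-note beat duration = 60000 / 169 ms
Beats per measure (6/4) = 6
One measure = 6 × 60000 / 169 = 360000 / 169 ms
4 measures = 4 × 360000 / 169 = 1440000 / 169
= 8520.7 ms


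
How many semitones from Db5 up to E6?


Solution.
Absolute semitone position = octave×12 + chromatic position
Db5: 5×12 + 1 = 61
E6: 6×12 + 4 = 76
Difference = 76 - 61 = 15
= 15 semitones


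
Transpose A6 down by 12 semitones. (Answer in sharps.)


Let's work it out.
A6: chromatic position 9 in octave 6 → absolute = 6×12 + 9 = 81
Transpose down 12: 81 - 12 = 69
69 = 5×12 + 9 → A in octave 5
Result = A5


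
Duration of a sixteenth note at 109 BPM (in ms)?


Let's work it out.
One quarter-note beat = 60000 / BPM = 60000 / 109 ms
Sixteenth note = 1/4 × quarter note
Duration = 1/4 × 60000 / 109 = 15000 / 109
= 137.6 ms


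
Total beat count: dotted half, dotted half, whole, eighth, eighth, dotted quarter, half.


Beat values:
  dotted half = 3 beats
  dotted half = 3 beats
  whole = 4 beats
  eighth = 0.5 beats
  eighth = 0.5 beats
  dotted quarter = 1.5 beats
  half = 2 beats
Sum = 3 + 3 + 4 + 0.5 + 0.5 + 1.5 + 2
= 14.5 beats


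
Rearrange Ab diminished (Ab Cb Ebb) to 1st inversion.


Root position: Ab Cb Ebb
1st inversion: move root up an octave
Bass note: Cb
Notes (bottom to top) = Cb Ebb Ab


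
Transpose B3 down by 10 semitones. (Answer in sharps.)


B3: chromatic position 11 in octave 3 → absolute = 3×12 + 11 = 47
Transpose down 10: 47 - 10 = 37
37 = 3×12 + 1 → C# in octave 3
Result = C#3


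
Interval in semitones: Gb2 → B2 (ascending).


Absolute semitone position = octave×12 + chromatic position
Gb2: 2×12 + 6 = 30
B2: 2×12 + 11 = 35
Difference = 35 - 30 = 5
= 5 semitones


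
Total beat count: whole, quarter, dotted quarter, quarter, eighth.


Step by step:
Beat values:
  whole = 4 beats
  quarter = 1 beat
  dotted quarter = 1.5 beats
  quarter = 1 beat
  eighth = 0.5 beats
Sum = 4 + 1 + 1.5 + 1 + 0.5
= 8 beats


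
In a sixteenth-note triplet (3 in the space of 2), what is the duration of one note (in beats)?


Step by step:
Triplet: 3 notes occupy the space of 2 sixteenth notes
Space = 2 × 1/4 = 1/2 beats
Each triplet note = 1/2 / 3 = 1/6 beats
= 1/6 beats


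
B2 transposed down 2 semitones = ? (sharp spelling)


Let's work it out.
B2: chromatic position 11 in octave 2 → absolute = 2×12 + 11 = 35
Transpose down 2: 35 - 2 = 33
33 = 2×12 + 9 → A in octave 2
Result = A2


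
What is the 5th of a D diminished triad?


Diminished triad = root + minor 3rd (3 semitones) + diminished 5th (6 semitones)
A triad on D stacks thirds, so the chord tones use letter names D-F-A
Root: D
Minor 3rd above D: F
Diminished 5th above D: Ab
The 5th = Ab


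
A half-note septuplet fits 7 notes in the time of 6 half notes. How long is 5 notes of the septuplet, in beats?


Working:
Septuplet: 7 notes occupy the space of 6 half notes
Space = 6 × 2 = 12 beats
Each septuplet note = 12 / 7 = 12/7 beats
5 notes = 5 × 12/7 = 60/7
= 60/7 beats


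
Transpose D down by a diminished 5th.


diminished 5th: 5 letter names, 6 semitones
Letter: D - 4 → G
Pitch: D - 6 semitones, spelled as a G → G#
= G#


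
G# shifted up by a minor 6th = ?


minor 6th: 6 letter names, 8 semitones
Letter: G + 5 → E
Pitch: G# + 8 semitones, spelled as an E → E
= E


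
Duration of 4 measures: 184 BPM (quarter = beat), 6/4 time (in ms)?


Let's work it out.
Quarter-note beat duration = 60000 / 184 ms
Beats per measure (6/4) = 6
One measure = 6 × 60000 / 184 = 360000 / 184 ms
4 measures = 4 × 360000 / 184 = 1440000 / 184
= 7826.1 ms


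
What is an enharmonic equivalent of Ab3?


Reasoning:
Enharmonic notes sound the same pitch but are spelled with different letter names
Ab and G# name the same pitch class
= G#3


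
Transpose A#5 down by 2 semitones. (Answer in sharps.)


Working:
A#5: chromatic position 10 in octave 5 → absolute = 5×12 + 10 = 70
Transpose down 2: 70 - 2 = 68
68 = 5×12 + 8 → G# in octave 5
Result = G#5


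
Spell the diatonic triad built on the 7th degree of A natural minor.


Let's work it out.
A natural minor scale: A B C D E F G
Diatonic triad on degree 7 stacks scale notes 7, 2, 4: G B D
G→B = 4 semitones; G→D = 7 semitones → major triad
= G B D (major)


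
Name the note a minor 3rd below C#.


Step by step:
A 3rd spans 3 letter names, so from C we land on A
A minor 3rd = 3 semitones below C#
Spell A at that pitch: A#
= A#


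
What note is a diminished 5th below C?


A 5th spans 5 letter names, so from C we land on F
A diminished 5th = 6 semitones below C
Spell F at that pitch: F#
= F#


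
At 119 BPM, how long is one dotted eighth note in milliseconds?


One quarter-note beat = 60000 / BPM = 60000 / 119 ms
Dotted eighth note = 3/4 × quarter note
Duration = 3/4 × 60000 / 119 = 45000 / 119
= 378.2 ms


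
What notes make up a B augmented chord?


Reasoning:
Augmented triad = root + major 3rd (4 semitones) + augmented 5th (8 semitones)
A triad on B stacks thirds, so the chord tones use letter names B-D-F
Root: B
Major 3rd above B: D#
Augmented 5th above B: F##
Chord = B D# F##


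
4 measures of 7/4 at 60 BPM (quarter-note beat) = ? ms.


Step by step:
Quarter-note beat duration = 60000 / 60 ms
Beats per measure (7/4) = 7
One measure = 7 × 60000 / 60 = 420000 / 60 ms
4 measures = 4 × 420000 / 60 = 1680000 / 60
= 28000.0 ms


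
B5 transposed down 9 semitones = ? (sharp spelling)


B5: chromatic position 11 in octave 5 → absolute = 5×12 + 11 = 71
Transpose down 9: 71 - 9 = 62
62 = 5×12 + 2 → D in octave 5
Result = D5


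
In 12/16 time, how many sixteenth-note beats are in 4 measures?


Time signature 12/16: the bottom number 16 means the sixteenth note gets one count
The top number 12 means 12 sixteenth-note beats per measure
Total = 12 × 4 measures
= 48 sixteenth-note beats


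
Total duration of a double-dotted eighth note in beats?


Reasoning:
Base eighth note = 1/2 beats
Dot 1 adds half the previous value: +1/4
Dot 2 adds half the previous value: +1/8
One double-dotted eighth = 1/2 + 1/4 + 1/8 = 7/8
= 7/8 beats


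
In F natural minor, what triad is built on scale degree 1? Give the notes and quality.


Let's work it out.
F natural minor scale: F G Ab Bb C Db Eb
Diatonic triad on degree 1 stacks scale notes 1, 3, 5: F Ab C
F→Ab = 3 semitones; F→C = 7 semitones → minor triad
= F Ab C (minor)


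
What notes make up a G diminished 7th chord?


Working:
Diminished 7th chord = root + minor 3rd + diminished 5th + diminished 7th
Seventh chords stack in thirds, so the letter names are G-B-D-F
Root: G
Minor 3rd above G: Bb
Diminished 5th above G: Db
Diminished 7th above G: Fb
Chord = G Bb Db Fb


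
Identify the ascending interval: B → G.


Reasoning:
Letter names: B → G spans 6 letter names → a 6th
Semitones: B → G = 8 half-steps
A 6th of 8 semitones is a minor 6th
= minor 6th


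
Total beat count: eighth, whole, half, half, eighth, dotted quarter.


Beat values:
  eighth = 0.5 beats
  whole = 4 beats
  half = 2 beats
  half = 2 beats
  eighth = 0.5 beats
  dotted quarter = 1.5 beats
Sum = 0.5 + 4 + 2 + 2 + 0.5 + 1.5
= 10.5 beats


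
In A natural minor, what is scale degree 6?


Let's work it out.
Natural minor scale pattern: W-H-W-W-H-W-W (2-1-2-2-1-2-2 semitones)
Starting from A:
  A + 2 semitones → B
  B + 1 semitone → C
  C + 2 semitones → D
  D + 2 semitones → E
  E + 1 semitone → F
  F + 2 semitones → G
  G + 2 semitones → A
Scale: A B C D E F G
Degree 6 = F


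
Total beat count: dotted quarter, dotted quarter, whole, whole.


Step by step:
Beat values:
  dotted quarter = 1.5 beats
  dotted quarter = 1.5 beats
  whole = 4 beats
  whole = 4 beats
Sum = 1.5 + 1.5 + 4 + 4
= 11 beats


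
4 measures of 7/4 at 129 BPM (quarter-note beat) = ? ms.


Step by step:
Quarter-note beat duration = 60000 / 129 ms
Beats per measure (7/4) = 7
One measure = 7 × 60000 / 129 = 420000 / 129 ms
4 measures = 4 × 420000 / 129 = 1680000 / 129
= 13023.3 ms


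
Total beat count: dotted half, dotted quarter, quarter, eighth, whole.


Solution.
Beat values:
  dotted half = 3 beats
  dotted quarter = 1.5 beats
  quarter = 1 beat
  eighth = 0.5 beats
  whole = 4 beats
Sum = 3 + 1.5 + 1 + 0.5 + 4
= 10 beats


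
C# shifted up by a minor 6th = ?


Step by step:
minor 6th: 6 letter names, 8 semitones
Letter: C + 5 → A
Pitch: C# + 8 semitones, spelled as an A → A
= A


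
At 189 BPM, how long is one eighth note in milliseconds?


Reasoning:
One quarter-note beat = 60000 / BPM = 60000 / 189 ms
Eighth note = 1/2 × quarter note
Duration = 1/2 × 60000 / 189 = 30000 / 189
= 158.7 ms


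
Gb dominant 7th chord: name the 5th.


Step by step:
Dominant 7th chord = root + major 3rd + perfect 5th + minor 7th
Seventh chords stack in thirds, so the letter names are G-B-D-F
Root: Gb
Major 3rd above Gb: Bb
Perfect 5th above Gb: Db
Minor 7th above Gb: Fb
The 5th = Db


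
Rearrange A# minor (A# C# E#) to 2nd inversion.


Root position: A# C# E#
2nd inversion: move root and 3rd up an octave
Bass note: E#
Notes (bottom to top) = E# A# C#


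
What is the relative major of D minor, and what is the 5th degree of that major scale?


Let's work it out.
The relative major shares the key signature and is a minor 3rd above the minor tonic
A minor 3rd above D is F
→ relative major of D minor is F major
F major scale: F G A Bb C D E
= F major; 5th degree = C


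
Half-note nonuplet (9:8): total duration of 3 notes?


Working:
Nonuplet: 9 notes occupy the space of 8 half notes
Space = 8 × 2 = 16 beats
Each nonuplet note = 16 / 9 = 16/9 beats
3 notes = 3 × 16/9 = 16/3
= 16/3 beats
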